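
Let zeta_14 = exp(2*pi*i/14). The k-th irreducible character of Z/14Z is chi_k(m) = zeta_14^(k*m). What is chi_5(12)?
chi_5(12) = zeta_14^60 = exp(4*I*pi/7)

Justification: chi_5(12) = zeta_14^(5*12) = zeta_14^60. Since zeta_14^14 = 1, this equals zeta_14^4 = exp(2*pi*i*4/14) = exp(4*I*pi/7).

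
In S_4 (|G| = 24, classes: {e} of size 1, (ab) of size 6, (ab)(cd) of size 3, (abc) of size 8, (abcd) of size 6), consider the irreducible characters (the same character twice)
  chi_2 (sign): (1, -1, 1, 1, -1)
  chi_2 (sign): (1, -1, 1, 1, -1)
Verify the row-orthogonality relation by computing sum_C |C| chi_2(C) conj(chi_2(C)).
Sum = 24 = |G| = 24; so <chi_2, chi_2> = 1 (norm-1 confirms irreducibility).

Working: Compute term by term over conjugacy classes (|C| * chi_2(C) * conj(chi_2(C))):
  1*(1)*conj(1) + 6*(-1)*conj(-1) + 3*(1)*conj(1) + 8*(1)*conj(1) + 6*(-1)*conj(-1)
  = (1) + (6) + (3) + (8) + (6)
  = 24.
Dividing by |G| = 24 gives 24/24 = 1, matching the row-orthogonality relation <chi_2, chi_2> = [chi_2 = chi_2].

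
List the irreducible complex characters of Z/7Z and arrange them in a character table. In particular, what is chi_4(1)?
Character table of Z/7Z (irreps indexed chi_0,...,chi_6 with chi_k(m) = zeta_7^(k*m), zeta_7 = exp(2*pi*i/7)):
  irrep \ class  {0} (size 1)  {1} (size 1)    {2} (size 1)    {3} (size 1)    {4} (size 1)    {5} (size 1)    {6} (size 1)  
  chi_0          1             1               1               1               1               1               1             
  chi_1          1             exp(2*I*pi/7)   exp(4*I*pi/7)   exp(6*I*pi/7)   exp(-6*I*pi/7)  exp(-4*I*pi/7)  exp(-2*I*pi/7)
  chi_2          1             exp(4*I*pi/7)   exp(-6*I*pi/7)  exp(-2*I*pi/7)  exp(2*I*pi/7)   exp(6*I*pi/7)   exp(-4*I*pi/7)
  chi_3          1             exp(6*I*pi/7)   exp(-2*I*pi/7)  exp(4*I*pi/7)   exp(-4*I*pi/7)  exp(2*I*pi/7)   exp(-6*I*pi/7)
  chi_4          1             exp(-6*I*pi/7)  exp(2*I*pi/7)   exp(-4*I*pi/7)  exp(4*I*pi/7)   exp(-2*I*pi/7)  exp(6*I*pi/7) 
  chi_5          1             exp(-4*I*pi/7)  exp(6*I*pi/7)   exp(2*I*pi/7)   exp(-2*I*pi/7)  exp(-6*I*pi/7)  exp(4*I*pi/7) 
  chi_6          1             exp(-2*I*pi/7)  exp(-4*I*pi/7)  exp(-6*I*pi/7)  exp(6*I*pi/7)   exp(4*I*pi/7)   exp(2*I*pi/7) 

Spot check: chi_4(1) = zeta_7^(4*1) = zeta_7^4 = exp(-6*I*pi/7).

Explanation: Z/7Z is abelian, so all 7 irreducible complex representations are 1-dimensional. They are given by chi_k(m) = zeta_7^(k*m) for k = 0,...,6. Row orthogonality: sum_m chi_k(m) conj(chi_l(m)) = 7 * [k = l].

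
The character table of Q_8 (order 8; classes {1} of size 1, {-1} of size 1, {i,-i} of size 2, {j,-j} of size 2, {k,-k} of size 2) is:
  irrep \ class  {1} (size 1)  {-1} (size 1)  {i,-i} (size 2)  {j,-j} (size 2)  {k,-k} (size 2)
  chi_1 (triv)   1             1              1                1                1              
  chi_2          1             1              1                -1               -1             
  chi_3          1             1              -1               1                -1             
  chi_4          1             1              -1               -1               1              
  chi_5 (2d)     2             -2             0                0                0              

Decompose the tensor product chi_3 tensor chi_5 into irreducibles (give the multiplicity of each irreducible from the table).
chi_3 tensor chi_5 = chi_5 (all other irreducibles have multiplicity 0).

Solution. The character of a tensor product is the pointwise product (chi_3 * chi_5)(C) = chi_3(C) * chi_5(C):
  {1}: (1)*(2), {-1}: (1)*(-2), {i,-i}: (-1)*(0), {j,-j}: (1)*(0), {k,-k}: (-1)*(0)
so (chi_3 * chi_5) takes values
  {1} -> 2, {-1} -> -2, {i,-i} -> 0, {j,-j} -> 0, {k,-k} -> 0.
Now take the inner product of this character with each irreducible chi from the table, <chi_3*chi_5, chi> = (1/8) sum_C |C| (chi_3*chi_5)(C) conj(chi(C)):
  <chi_3*chi_5, chi_1> = (1/8)[1*(2)*conj(1) + 1*(-2)*conj(1) + 2*(0)*conj(1) + 2*(0)*conj(1) + 2*(0)*conj(1)]
      = (1/8)[(2) + (-2) + (0) + (0) + (0)] = 0/8 = 0
  <chi_3*chi_5, chi_2> = (1/8)[1*(2)*conj(1) + 1*(-2)*conj(1) + 2*(0)*conj(1) + 2*(0)*conj(-1) + 2*(0)*conj(-1)]
      = (1/8)[(2) + (-2) + (0) + (0) + (0)] = 0/8 = 0
  <chi_3*chi_5, chi_3> = (1/8)[1*(2)*conj(1) + 1*(-2)*conj(1) + 2*(0)*conj(-1) + 2*(0)*conj(1) + 2*(0)*conj(-1)]
      = (1/8)[(2) + (-2) + (0) + (0) + (0)] = 0/8 = 0
  <chi_3*chi_5, chi_4> = (1/8)[1*(2)*conj(1) + 1*(-2)*conj(1) + 2*(0)*conj(-1) + 2*(0)*conj(-1) + 2*(0)*conj(1)]
      = (1/8)[(2) + (-2) + (0) + (0) + (0)] = 0/8 = 0
  <chi_3*chi_5, chi_5> = (1/8)[1*(2)*conj(2) + 1*(-2)*conj(-2) + 2*(0)*conj(0) + 2*(0)*conj(0) + 2*(0)*conj(0)]
      = (1/8)[(4) + (4) + (0) + (0) + (0)] = 8/8 = 1
Hence the multiplicities are chi_5: 1. Dimension check: dim(chi_3)*dim(chi_5) = 1*2 = 2 and sum (mult * dim) = 1*2 = 2.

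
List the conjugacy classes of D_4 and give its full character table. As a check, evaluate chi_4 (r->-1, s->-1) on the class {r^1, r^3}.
Conjugacy classes: {e} of size 1, {r^2} of size 1, {r^1, r^3} of size 2, {s, sr^2, ...} of size 2, {sr, sr^3, ...} of size 2.
Character table:
  irrep \ class              {e} (size 1)  {r^2} (size 1)  {r^1, r^3} (size 2)  {s, sr^2, ...} (size 2)  {sr, sr^3, ...} (size 2)
  chi_1 (triv)               1             1               1                    1                        1                       
  chi_2 (sign: r->1, s->-1)  1             1               1                    -1                       -1                      
  chi_3 (r->-1, s->1)        1             1               -1                   1                        -1                      
  chi_4 (r->-1, s->-1)       1             1               -1                   -1                       1                       
  chi_5 (2d, j=1)            2             -2              0                    0                        0                       

Spot check: chi_4 (r->-1, s->-1) on {r^1, r^3} = -1.

Working: D_4 has order 2*4 = 8 with 5 conjugacy classes, hence 5 irreducibles. Sum of squared dims 1 + 1 + 1 + 1 + 4 = 8 = |G|. Linear characters come from the abelianisation; the 2-dimensional irreps have character r^k -> 2*cos(2*pi*j*k/4), reflections -> 0.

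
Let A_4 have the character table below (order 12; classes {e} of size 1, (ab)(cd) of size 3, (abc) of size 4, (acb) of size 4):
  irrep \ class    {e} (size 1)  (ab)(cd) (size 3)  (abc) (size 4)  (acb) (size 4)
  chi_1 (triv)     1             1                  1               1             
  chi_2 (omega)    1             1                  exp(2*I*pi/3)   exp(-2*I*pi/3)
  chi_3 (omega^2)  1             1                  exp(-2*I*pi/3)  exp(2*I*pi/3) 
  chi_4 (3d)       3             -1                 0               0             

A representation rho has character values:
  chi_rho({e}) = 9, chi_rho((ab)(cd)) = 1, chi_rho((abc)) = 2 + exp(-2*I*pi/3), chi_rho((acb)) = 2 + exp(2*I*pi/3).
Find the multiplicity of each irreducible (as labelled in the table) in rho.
Multiplicities: chi_1: 2, chi_2: 0, chi_3: 1, chi_4: 2.

Argument: Use <chi_rho, chi> = (1/|G|) sum_C |C| * chi_rho(C) * conj(chi(C)) with |G| = 12 for each irreducible chi in the table:
  <chi_rho, chi_1> = (1/12)[1*(9)*conj(1) + 3*(1)*conj(1) + 4*(2 + exp(-2*I*pi/3))*conj(1) + 4*(2 + exp(2*I*pi/3))*conj(1)]
      = (1/12)[(9) + (3) + (8 + 4*exp(-2*I*pi/3)) + (8 + 4*exp(2*I*pi/3))] = 24/12 = 2
  <chi_rho, chi_2> = (1/12)[1*(9)*conj(1) + 3*(1)*conj(1) + 4*(2 + exp(-2*I*pi/3))*conj(exp(2*I*pi/3)) + 4*(2 + exp(2*I*pi/3))*conj(exp(-2*I*pi/3))]
      = (1/12)[(9) + (3) + (8*exp(-2*I*pi/3) + 4*exp(2*I*pi/3)) + (4*exp(-2*I*pi/3) + 8*exp(2*I*pi/3))] = 0/12 = 0
  <chi_rho, chi_3> = (1/12)[1*(9)*conj(1) + 3*(1)*conj(1) + 4*(2 + exp(-2*I*pi/3))*conj(exp(-2*I*pi/3)) + 4*(2 + exp(2*I*pi/3))*conj(exp(2*I*pi/3))]
      = (1/12)[(9) + (3) + (4 + 8*exp(2*I*pi/3)) + (4 + 8*exp(-2*I*pi/3))] = 12/12 = 1
  <chi_rho, chi_4> = (1/12)[1*(9)*conj(3) + 3*(1)*conj(-1) + 4*(2 + exp(-2*I*pi/3))*conj(0) + 4*(2 + exp(2*I*pi/3))*conj(0)]
      = (1/12)[(27) + (-3) + (0) + (0)] = 24/12 = 2
(Exp terms are combined using exp(i*s)*conj(exp(i*t)) = exp(i*(s-t)), and sums of them are collapsed using the identity that for every m > 1 the m distinct m-th roots of unity sum to 0, e.g. 1 + exp(2*I*pi/3) + exp(-2*I*pi/3) = 0.)
Dimension check: dim(rho) = sum (mult * dim) = 2*1 + 0*1 + 1*1 + 2*3 = 9 = chi_rho(e) = 9.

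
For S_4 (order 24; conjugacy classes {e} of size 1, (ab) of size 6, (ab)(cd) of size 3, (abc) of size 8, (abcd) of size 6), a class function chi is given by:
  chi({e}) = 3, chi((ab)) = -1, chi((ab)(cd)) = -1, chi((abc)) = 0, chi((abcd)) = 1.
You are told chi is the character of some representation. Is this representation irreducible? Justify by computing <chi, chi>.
Irreducible: <chi, chi> = 1.

Justification: <chi, chi> = (1/|G|) sum_C |C| * |chi(C)|^2 = (1/24)[1*|3|^2 + 6*|-1|^2 + 3*|-1|^2 + 8*|0|^2 + 6*|1|^2]
  = (1/24)[(9) + (6) + (3) + (0) + (6)] = 24/24 = 1.
A character is irreducible iff <chi, chi> = 1, so this representation is irreducible.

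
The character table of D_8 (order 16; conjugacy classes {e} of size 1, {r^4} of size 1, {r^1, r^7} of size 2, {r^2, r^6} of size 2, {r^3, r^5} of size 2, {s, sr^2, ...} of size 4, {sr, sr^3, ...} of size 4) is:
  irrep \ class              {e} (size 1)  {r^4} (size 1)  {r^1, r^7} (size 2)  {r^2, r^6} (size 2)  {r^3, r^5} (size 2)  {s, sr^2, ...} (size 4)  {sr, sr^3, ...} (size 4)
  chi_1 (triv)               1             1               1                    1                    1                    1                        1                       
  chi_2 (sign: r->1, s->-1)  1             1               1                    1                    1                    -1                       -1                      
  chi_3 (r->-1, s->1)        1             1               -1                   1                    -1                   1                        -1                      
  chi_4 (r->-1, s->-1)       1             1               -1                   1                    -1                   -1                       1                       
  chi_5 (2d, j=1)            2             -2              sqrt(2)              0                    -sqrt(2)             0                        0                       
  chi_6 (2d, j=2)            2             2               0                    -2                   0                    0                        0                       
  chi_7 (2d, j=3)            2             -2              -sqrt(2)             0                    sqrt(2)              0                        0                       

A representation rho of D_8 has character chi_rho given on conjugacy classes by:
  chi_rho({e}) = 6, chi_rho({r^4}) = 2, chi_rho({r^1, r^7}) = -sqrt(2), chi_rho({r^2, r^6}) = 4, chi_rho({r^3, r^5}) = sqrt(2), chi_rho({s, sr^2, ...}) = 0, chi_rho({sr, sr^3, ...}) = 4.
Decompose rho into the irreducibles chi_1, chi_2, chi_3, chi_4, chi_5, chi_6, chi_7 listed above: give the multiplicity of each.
Multiplicities: chi_1: 2, chi_2: 0, chi_3: 0, chi_4: 2, chi_5: 0, chi_6: 0, chi_7: 1.

Proof sketch: Use <chi_rho, chi> = (1/|G|) sum_C |C| * chi_rho(C) * conj(chi(C)) with |G| = 16 for each irreducible chi in the table:
  <chi_rho, chi_1> = (1/16)[1*(6)*conj(1) + 1*(2)*conj(1) + 2*(-sqrt(2))*conj(1) + 2*(4)*conj(1) + 2*(sqrt(2))*conj(1) + 4*(0)*conj(1) + 4*(4)*conj(1)]
      = (1/16)[(6) + (2) + (-2*sqrt(2)) + (8) + (2*sqrt(2)) + (0) + (16)] = 32/16 = 2
  <chi_rho, chi_2> = (1/16)[1*(6)*conj(1) + 1*(2)*conj(1) + 2*(-sqrt(2))*conj(1) + 2*(4)*conj(1) + 2*(sqrt(2))*conj(1) + 4*(0)*conj(-1) + 4*(4)*conj(-1)]
      = (1/16)[(6) + (2) + (-2*sqrt(2)) + (8) + (2*sqrt(2)) + (0) + (-16)] = 0/16 = 0
  <chi_rho, chi_3> = (1/16)[1*(6)*conj(1) + 1*(2)*conj(1) + 2*(-sqrt(2))*conj(-1) + 2*(4)*conj(1) + 2*(sqrt(2))*conj(-1) + 4*(0)*conj(1) + 4*(4)*conj(-1)]
      = (1/16)[(6) + (2) + (2*sqrt(2)) + (8) + (-2*sqrt(2)) + (0) + (-16)] = 0/16 = 0
  <chi_rho, chi_4> = (1/16)[1*(6)*conj(1) + 1*(2)*conj(1) + 2*(-sqrt(2))*conj(-1) + 2*(4)*conj(1) + 2*(sqrt(2))*conj(-1) + 4*(0)*conj(-1) + 4*(4)*conj(1)]
      = (1/16)[(6) + (2) + (2*sqrt(2)) + (8) + (-2*sqrt(2)) + (0) + (16)] = 32/16 = 2
  <chi_rho, chi_5> = (1/16)[1*(6)*conj(2) + 1*(2)*conj(-2) + 2*(-sqrt(2))*conj(sqrt(2)) + 2*(4)*conj(0) + 2*(sqrt(2))*conj(-sqrt(2)) + 4*(0)*conj(0) + 4*(4)*conj(0)]
      = (1/16)[(12) + (-4) + (-4) + (0) + (-4) + (0) + (0)] = 0/16 = 0
  <chi_rho, chi_6> = (1/16)[1*(6)*conj(2) + 1*(2)*conj(2) + 2*(-sqrt(2))*conj(0) + 2*(4)*conj(-2) + 2*(sqrt(2))*conj(0) + 4*(0)*conj(0) + 4*(4)*conj(0)]
      = (1/16)[(12) + (4) + (0) + (-16) + (0) + (0) + (0)] = 0/16 = 0
  <chi_rho, chi_7> = (1/16)[1*(6)*conj(2) + 1*(2)*conj(-2) + 2*(-sqrt(2))*conj(-sqrt(2)) + 2*(4)*conj(0) + 2*(sqrt(2))*conj(sqrt(2)) + 4*(0)*conj(0) + 4*(4)*conj(0)]
      = (1/16)[(12) + (-4) + (4) + (0) + (4) + (0) + (0)] = 16/16 = 1
Dimension check: dim(rho) = sum (mult * dim) = 2*1 + 0*1 + 0*1 + 2*1 + 0*2 + 0*2 + 1*2 = 6 = chi_rho(e) = 6.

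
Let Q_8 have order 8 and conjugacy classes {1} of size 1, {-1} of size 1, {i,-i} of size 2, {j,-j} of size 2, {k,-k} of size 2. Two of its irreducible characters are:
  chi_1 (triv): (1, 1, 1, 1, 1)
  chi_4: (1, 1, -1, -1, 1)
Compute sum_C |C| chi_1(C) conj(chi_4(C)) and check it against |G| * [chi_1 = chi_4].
Sum = 0; so <chi_1, chi_4> = 0 (distinct irreducibles are orthogonal).

Explanation: Compute term by term over conjugacy classes (|C| * chi_1(C) * conj(chi_4(C))):
  1*(1)*conj(1) + 1*(1)*conj(1) + 2*(1)*conj(-1) + 2*(1)*conj(-1) + 2*(1)*conj(1)
  = (1) + (1) + (-2) + (-2) + (2)
  = 0.
Dividing by |G| = 8 gives 0/8 = 0, matching the row-orthogonality relation <chi_1, chi_4> = [chi_1 = chi_4].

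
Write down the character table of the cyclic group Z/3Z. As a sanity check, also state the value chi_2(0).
Character table of Z/3Z (irreps indexed chi_0,...,chi_2 with chi_k(m) = zeta_3^(k*m), zeta_3 = exp(2*pi*i/3)):
  irrep \ class  {0} (size 1)  {1} (size 1)    {2} (size 1)  
  chi_0          1             1               1             
  chi_1          1             exp(2*I*pi/3)   exp(-2*I*pi/3)
  chi_2          1             exp(-2*I*pi/3)  exp(2*I*pi/3) 

Spot check: chi_2(0) = zeta_3^(2*0) = zeta_3^0 = 1.

Z/3Z is abelian, so all 3 irreducible complex representations are 1-dimensional. They are given by chi_k(m) = zeta_3^(k*m) for k = 0,...,2. Row orthogonality: sum_m chi_k(m) conj(chi_l(m)) = 3 * [k = l].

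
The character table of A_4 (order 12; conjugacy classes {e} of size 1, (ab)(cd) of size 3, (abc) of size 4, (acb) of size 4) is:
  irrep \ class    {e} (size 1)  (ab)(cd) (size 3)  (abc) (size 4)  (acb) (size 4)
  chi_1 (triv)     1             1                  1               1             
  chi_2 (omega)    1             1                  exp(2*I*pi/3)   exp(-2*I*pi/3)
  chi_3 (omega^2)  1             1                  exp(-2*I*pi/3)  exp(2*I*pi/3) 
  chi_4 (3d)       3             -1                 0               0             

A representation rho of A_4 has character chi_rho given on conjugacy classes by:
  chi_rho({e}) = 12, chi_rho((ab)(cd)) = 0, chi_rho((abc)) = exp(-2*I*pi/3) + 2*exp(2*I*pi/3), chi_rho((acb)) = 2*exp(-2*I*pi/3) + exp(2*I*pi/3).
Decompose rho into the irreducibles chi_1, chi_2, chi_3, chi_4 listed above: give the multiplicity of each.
Multiplicities: chi_1: 0, chi_2: 2, chi_3: 1, chi_4: 3.

Derivation: Use <chi_rho, chi> = (1/|G|) sum_C |C| * chi_rho(C) * conj(chi(C)) with |G| = 12 for each irreducible chi in the table:
  <chi_rho, chi_1> = (1/12)[1*(12)*conj(1) + 3*(0)*conj(1) + 4*(exp(-2*I*pi/3) + 2*exp(2*I*pi/3))*conj(1) + 4*(2*exp(-2*I*pi/3) + exp(2*I*pi/3))*conj(1)]
      = (1/12)[(12) + (0) + (4*exp(-2*I*pi/3) + 8*exp(2*I*pi/3)) + (8*exp(-2*I*pi/3) + 4*exp(2*I*pi/3))] = 0/12 = 0
  <chi_rho, chi_2> = (1/12)[1*(12)*conj(1) + 3*(0)*conj(1) + 4*(exp(-2*I*pi/3) + 2*exp(2*I*pi/3))*conj(exp(2*I*pi/3)) + 4*(2*exp(-2*I*pi/3) + exp(2*I*pi/3))*conj(exp(-2*I*pi/3))]
      = (1/12)[(12) + (0) + (8 + 4*exp(2*I*pi/3)) + (8 + 4*exp(-2*I*pi/3))] = 24/12 = 2
  <chi_rho, chi_3> = (1/12)[1*(12)*conj(1) + 3*(0)*conj(1) + 4*(exp(-2*I*pi/3) + 2*exp(2*I*pi/3))*conj(exp(-2*I*pi/3)) + 4*(2*exp(-2*I*pi/3) + exp(2*I*pi/3))*conj(exp(2*I*pi/3))]
      = (1/12)[(12) + (0) + (4 + 8*exp(-2*I*pi/3)) + (4 + 8*exp(2*I*pi/3))] = 12/12 = 1
  <chi_rho, chi_4> = (1/12)[1*(12)*conj(3) + 3*(0)*conj(-1) + 4*(exp(-2*I*pi/3) + 2*exp(2*I*pi/3))*conj(0) + 4*(2*exp(-2*I*pi/3) + exp(2*I*pi/3))*conj(0)]
      = (1/12)[(36) + (0) + (0) + (0)] = 36/12 = 3
(Exp terms are combined using exp(i*s)*conj(exp(i*t)) = exp(i*(s-t)), and sums of them are collapsed using the identity that for every m > 1 the m distinct m-th roots of unity sum to 0, e.g. 1 + exp(2*I*pi/3) + exp(-2*I*pi/3) = 0.)
Dimension check: dim(rho) = sum (mult * dim) = 0*1 + 2*1 + 1*1 + 3*3 = 12 = chi_rho(e) = 12.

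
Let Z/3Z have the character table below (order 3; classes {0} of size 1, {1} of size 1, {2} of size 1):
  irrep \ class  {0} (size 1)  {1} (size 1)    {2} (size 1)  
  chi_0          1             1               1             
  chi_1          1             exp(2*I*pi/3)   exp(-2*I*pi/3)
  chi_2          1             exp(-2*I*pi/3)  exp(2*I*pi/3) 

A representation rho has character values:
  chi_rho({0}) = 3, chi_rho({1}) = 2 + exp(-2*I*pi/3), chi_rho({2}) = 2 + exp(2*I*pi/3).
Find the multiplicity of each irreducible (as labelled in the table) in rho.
Multiplicities: chi_0: 2, chi_1: 0, chi_2: 1.

Reasoning: Use <chi_rho, chi> = (1/|G|) sum_C |C| * chi_rho(C) * conj(chi(C)) with |G| = 3 for each irreducible chi in the table:
  <chi_rho, chi_0> = (1/3)[1*(3)*conj(1) + 1*(2 + exp(-2*I*pi/3))*conj(1) + 1*(2 + exp(2*I*pi/3))*conj(1)]
      = (1/3)[(3) + (2 + exp(-2*I*pi/3)) + (2 + exp(2*I*pi/3))] = 6/3 = 2
  <chi_rho, chi_1> = (1/3)[1*(3)*conj(1) + 1*(2 + exp(-2*I*pi/3))*conj(exp(2*I*pi/3)) + 1*(2 + exp(2*I*pi/3))*conj(exp(-2*I*pi/3))]
      = (1/3)[(3) + (2*exp(-2*I*pi/3) + exp(2*I*pi/3)) + (exp(-2*I*pi/3) + 2*exp(2*I*pi/3))] = 0/3 = 0
  <chi_rho, chi_2> = (1/3)[1*(3)*conj(1) + 1*(2 + exp(-2*I*pi/3))*conj(exp(-2*I*pi/3)) + 1*(2 + exp(2*I*pi/3))*conj(exp(2*I*pi/3))]
      = (1/3)[(3) + (1 + 2*exp(2*I*pi/3)) + (1 + 2*exp(-2*I*pi/3))] = 3/3 = 1
(Exp terms are combined using exp(i*s)*conj(exp(i*t)) = exp(i*(s-t)), and sums of them are collapsed using the identity that for every m > 1 the m distinct m-th roots of unity sum to 0, e.g. 1 + exp(2*I*pi/3) + exp(-2*I*pi/3) = 0.)
Dimension check: dim(rho) = sum (mult * dim) = 2*1 + 0*1 + 1*1 = 3 = chi_rho(e) = 3.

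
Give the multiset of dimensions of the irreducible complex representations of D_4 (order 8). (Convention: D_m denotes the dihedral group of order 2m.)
Dimensions: 1, 1, 1, 1, 2

Derivation: There are 5 irreducibles (= number of conjugacy classes). Their dimensions d_i satisfy sum d_i^2 = |G| = 8: 1 + 1 + 1 + 1 + 4 = 8.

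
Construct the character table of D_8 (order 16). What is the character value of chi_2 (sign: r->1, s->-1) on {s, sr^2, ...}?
Conjugacy classes: {e} of size 1, {r^4} of size 1, {r^1, r^7} of size 2, {r^2, r^6} of size 2, {r^3, r^5} of size 2, {s, sr^2, ...} of size 4, {sr, sr^3, ...} of size 4.
Character table:
  irrep \ class              {e} (size 1)  {r^4} (size 1)  {r^1, r^7} (size 2)  {r^2, r^6} (size 2)  {r^3, r^5} (size 2)  {s, sr^2, ...} (size 4)  {sr, sr^3, ...} (size 4)
  chi_1 (triv)               1             1               1                    1                    1                    1                        1                       
  chi_2 (sign: r->1, s->-1)  1             1               1                    1                    1                    -1                       -1                      
  chi_3 (r->-1, s->1)        1             1               -1                   1                    -1                   1                        -1                      
  chi_4 (r->-1, s->-1)       1             1               -1                   1                    -1                   -1                       1                       
  chi_5 (2d, j=1)            2             -2              sqrt(2)              0                    -sqrt(2)             0                        0                       
  chi_6 (2d, j=2)            2             2               0                    -2                   0                    0                        0                       
  chi_7 (2d, j=3)            2             -2              -sqrt(2)             0                    sqrt(2)              0                        0                       

Spot check: chi_2 (sign: r->1, s->-1) on {s, sr^2, ...} = -1.

Why: D_8 has order 2*8 = 16 with 7 conjugacy classes, hence 7 irreducibles. Sum of squared dims 1 + 1 + 1 + 1 + 4 + 4 + 4 = 16 = |G|. Linear characters come from the abelianisation; the 2-dimensional irreps have character r^k -> 2*cos(2*pi*j*k/8), reflections -> 0.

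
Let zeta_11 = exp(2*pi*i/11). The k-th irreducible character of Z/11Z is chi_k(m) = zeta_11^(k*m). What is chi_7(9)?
chi_7(9) = zeta_11^63 = exp(-6*I*pi/11)

Proof sketch: chi_7(9) = zeta_11^(7*9) = zeta_11^63. Since zeta_11^11 = 1, this equals zeta_11^8 = exp(2*pi*i*8/11) = exp(-6*I*pi/11).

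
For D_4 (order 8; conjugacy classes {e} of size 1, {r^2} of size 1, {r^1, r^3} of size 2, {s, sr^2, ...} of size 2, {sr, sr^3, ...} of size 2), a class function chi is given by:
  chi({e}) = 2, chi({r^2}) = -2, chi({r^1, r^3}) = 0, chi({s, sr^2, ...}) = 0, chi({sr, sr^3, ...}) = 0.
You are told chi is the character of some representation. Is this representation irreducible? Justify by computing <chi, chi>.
Irreducible: <chi, chi> = 1.

<chi, chi> = (1/|G|) sum_C |C| * |chi(C)|^2 = (1/8)[1*|2|^2 + 1*|-2|^2 + 2*|0|^2 + 2*|0|^2 + 2*|0|^2]
  = (1/8)[(4) + (4) + (0) + (0) + (0)] = 8/8 = 1.
A character is irreducible iff <chi, chi> = 1, so this representation is irreducible.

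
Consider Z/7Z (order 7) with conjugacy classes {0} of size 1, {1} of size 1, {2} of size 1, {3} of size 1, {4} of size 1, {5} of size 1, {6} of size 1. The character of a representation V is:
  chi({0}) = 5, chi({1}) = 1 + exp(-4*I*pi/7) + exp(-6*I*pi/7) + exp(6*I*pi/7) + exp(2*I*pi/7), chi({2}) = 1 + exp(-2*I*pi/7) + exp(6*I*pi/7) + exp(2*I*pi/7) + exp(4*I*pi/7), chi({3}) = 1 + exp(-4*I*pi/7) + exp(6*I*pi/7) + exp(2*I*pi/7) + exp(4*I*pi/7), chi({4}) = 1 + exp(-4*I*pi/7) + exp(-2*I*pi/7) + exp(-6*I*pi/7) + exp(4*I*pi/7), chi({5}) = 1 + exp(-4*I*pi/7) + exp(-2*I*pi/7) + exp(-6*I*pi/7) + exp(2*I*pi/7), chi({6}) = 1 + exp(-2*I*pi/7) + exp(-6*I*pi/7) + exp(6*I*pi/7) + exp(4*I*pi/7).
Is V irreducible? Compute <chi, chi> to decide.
Not irreducible (reducible): <chi, chi> = 5 > 1.

Argument: <chi, chi> = (1/|G|) sum_C |C| * |chi(C)|^2 = (1/7)[1*|5|^2 + 1*|1 + exp(-4*I*pi/7) + exp(-6*I*pi/7) + exp(6*I*pi/7) + exp(2*I*pi/7)|^2 + 1*|1 + exp(-2*I*pi/7) + exp(6*I*pi/7) + exp(2*I*pi/7) + exp(4*I*pi/7)|^2 + 1*|1 + exp(-4*I*pi/7) + exp(6*I*pi/7) + exp(2*I*pi/7) + exp(4*I*pi/7)|^2 + 1*|1 + exp(-4*I*pi/7) + exp(-2*I*pi/7) + exp(-6*I*pi/7) + exp(4*I*pi/7)|^2 + 1*|1 + exp(-4*I*pi/7) + exp(-2*I*pi/7) + exp(-6*I*pi/7) + exp(2*I*pi/7)|^2 + 1*|1 + exp(-2*I*pi/7) + exp(-6*I*pi/7) + exp(6*I*pi/7) + exp(4*I*pi/7)|^2]
  = (1/7)[(25) + (5 + 3*exp(-4*I*pi/7) + 3*exp(-2*I*pi/7) + 4*exp(-6*I*pi/7) + 4*exp(6*I*pi/7) + 3*exp(2*I*pi/7) + 3*exp(4*I*pi/7)) + (5 + 4*exp(-2*I*pi/7) + 3*exp(-4*I*pi/7) + 3*exp(-6*I*pi/7) + 3*exp(6*I*pi/7) + 3*exp(4*I*pi/7) + 4*exp(2*I*pi/7)) + (5 + 4*exp(-4*I*pi/7) + 3*exp(-2*I*pi/7) + 3*exp(-6*I*pi/7) + 3*exp(6*I*pi/7) + 3*exp(2*I*pi/7) + 4*exp(4*I*pi/7)) + (5 + 4*exp(-4*I*pi/7) + 3*exp(-2*I*pi/7) + 3*exp(-6*I*pi/7) + 3*exp(6*I*pi/7) + 3*exp(2*I*pi/7) + 4*exp(4*I*pi/7)) + (5 + 4*exp(-2*I*pi/7) + 3*exp(-4*I*pi/7) + 3*exp(-6*I*pi/7) + 3*exp(6*I*pi/7) + 3*exp(4*I*pi/7) + 4*exp(2*I*pi/7)) + (5 + 3*exp(-4*I*pi/7) + 3*exp(-2*I*pi/7) + 4*exp(-6*I*pi/7) + 4*exp(6*I*pi/7) + 3*exp(2*I*pi/7) + 3*exp(4*I*pi/7))] = 35/7 = 5.
(Exp terms are combined using exp(i*s)*conj(exp(i*t)) = exp(i*(s-t)), and sums of them are collapsed using the identity that for every m > 1 the m distinct m-th roots of unity sum to 0, e.g. 1 + exp(2*I*pi/3) + exp(-2*I*pi/3) = 0.)
A character is irreducible iff <chi, chi> = 1, so this representation is reducible.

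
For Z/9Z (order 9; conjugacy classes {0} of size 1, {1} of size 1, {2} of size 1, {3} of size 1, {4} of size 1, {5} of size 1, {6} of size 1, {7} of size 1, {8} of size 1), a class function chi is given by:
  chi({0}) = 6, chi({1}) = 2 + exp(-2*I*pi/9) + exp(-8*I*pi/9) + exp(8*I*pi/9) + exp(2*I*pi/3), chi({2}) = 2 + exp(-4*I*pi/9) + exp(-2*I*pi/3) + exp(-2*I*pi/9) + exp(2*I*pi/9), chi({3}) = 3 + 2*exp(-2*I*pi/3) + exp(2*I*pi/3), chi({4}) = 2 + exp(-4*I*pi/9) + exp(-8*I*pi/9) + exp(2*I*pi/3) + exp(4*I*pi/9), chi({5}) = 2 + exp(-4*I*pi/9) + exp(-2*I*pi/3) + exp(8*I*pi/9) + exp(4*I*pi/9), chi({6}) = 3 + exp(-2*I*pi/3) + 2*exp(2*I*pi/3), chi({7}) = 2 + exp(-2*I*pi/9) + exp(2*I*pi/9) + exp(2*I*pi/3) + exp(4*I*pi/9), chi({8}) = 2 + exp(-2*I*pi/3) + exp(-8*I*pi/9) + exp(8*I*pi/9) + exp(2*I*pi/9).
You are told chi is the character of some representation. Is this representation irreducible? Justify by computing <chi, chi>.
Not irreducible (reducible): <chi, chi> = 8 > 1.

Explanation: <chi, chi> = (1/|G|) sum_C |C| * |chi(C)|^2 = (1/9)[1*|6|^2 + 1*|2 + exp(-2*I*pi/9) + exp(-8*I*pi/9) + exp(8*I*pi/9) + exp(2*I*pi/3)|^2 + 1*|2 + exp(-4*I*pi/9) + exp(-2*I*pi/3) + exp(-2*I*pi/9) + exp(2*I*pi/9)|^2 + 1*|3 + 2*exp(-2*I*pi/3) + exp(2*I*pi/3)|^2 + 1*|2 + exp(-4*I*pi/9) + exp(-8*I*pi/9) + exp(2*I*pi/3) + exp(4*I*pi/9)|^2 + 1*|2 + exp(-4*I*pi/9) + exp(-2*I*pi/3) + exp(8*I*pi/9) + exp(4*I*pi/9)|^2 + 1*|3 + exp(-2*I*pi/3) + 2*exp(2*I*pi/3)|^2 + 1*|2 + exp(-2*I*pi/9) + exp(2*I*pi/9) + exp(2*I*pi/3) + exp(4*I*pi/9)|^2 + 1*|2 + exp(-2*I*pi/3) + exp(-8*I*pi/9) + exp(8*I*pi/9) + exp(2*I*pi/9)|^2]
  = (1/9)[(36) + (8 + 3*exp(-2*I*pi/3) + 4*exp(-2*I*pi/9) + 6*exp(-8*I*pi/9) + exp(-4*I*pi/9) + exp(4*I*pi/9) + 6*exp(8*I*pi/9) + 4*exp(2*I*pi/9) + 3*exp(2*I*pi/3)) + (8 + 4*exp(-4*I*pi/9) + 6*exp(-2*I*pi/9) + 3*exp(-2*I*pi/3) + exp(-8*I*pi/9) + exp(8*I*pi/9) + 3*exp(2*I*pi/3) + 6*exp(2*I*pi/9) + 4*exp(4*I*pi/9)) + (3) + (8 + 6*exp(-4*I*pi/9) + 3*exp(-2*I*pi/3) + 4*exp(-8*I*pi/9) + exp(-2*I*pi/9) + exp(2*I*pi/9) + 4*exp(8*I*pi/9) + 3*exp(2*I*pi/3) + 6*exp(4*I*pi/9)) + (8 + 6*exp(-4*I*pi/9) + 3*exp(-2*I*pi/3) + 4*exp(-8*I*pi/9) + exp(-2*I*pi/9) + exp(2*I*pi/9) + 4*exp(8*I*pi/9) + 3*exp(2*I*pi/3) + 6*exp(4*I*pi/9)) + (3) + (8 + 4*exp(-4*I*pi/9) + 6*exp(-2*I*pi/9) + 3*exp(-2*I*pi/3) + exp(-8*I*pi/9) + exp(8*I*pi/9) + 3*exp(2*I*pi/3) + 6*exp(2*I*pi/9) + 4*exp(4*I*pi/9)) + (8 + 3*exp(-2*I*pi/3) + 4*exp(-2*I*pi/9) + 6*exp(-8*I*pi/9) + exp(-4*I*pi/9) + exp(4*I*pi/9) + 6*exp(8*I*pi/9) + 4*exp(2*I*pi/9) + 3*exp(2*I*pi/3))] = 72/9 = 8.
(Exp terms are combined using exp(i*s)*conj(exp(i*t)) = exp(i*(s-t)), and sums of them are collapsed using the identity that for every m > 1 the m distinct m-th roots of unity sum to 0, e.g. 1 + exp(2*I*pi/3) + exp(-2*I*pi/3) = 0.)
A character is irreducible iff <chi, chi> = 1, so this representation is reducible.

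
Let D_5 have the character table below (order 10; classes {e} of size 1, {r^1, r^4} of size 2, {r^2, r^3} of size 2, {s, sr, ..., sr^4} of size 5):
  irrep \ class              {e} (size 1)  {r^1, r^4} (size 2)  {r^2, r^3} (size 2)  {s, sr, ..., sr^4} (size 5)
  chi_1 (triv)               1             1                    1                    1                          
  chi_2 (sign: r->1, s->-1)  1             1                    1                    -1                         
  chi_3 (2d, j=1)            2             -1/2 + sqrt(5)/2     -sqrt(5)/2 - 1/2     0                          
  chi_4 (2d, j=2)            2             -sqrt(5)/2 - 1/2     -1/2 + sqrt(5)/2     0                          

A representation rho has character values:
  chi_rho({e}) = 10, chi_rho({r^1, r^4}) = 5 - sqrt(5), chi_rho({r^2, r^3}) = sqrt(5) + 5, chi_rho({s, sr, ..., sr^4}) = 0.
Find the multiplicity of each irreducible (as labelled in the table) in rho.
Multiplicities: chi_1: 3, chi_2: 3, chi_3: 0, chi_4: 2.

Derivation: Use <chi_rho, chi> = (1/|G|) sum_C |C| * chi_rho(C) * conj(chi(C)) with |G| = 10 for each irreducible chi in the table:
  <chi_rho, chi_1> = (1/10)[1*(10)*conj(1) + 2*(5 - sqrt(5))*conj(1) + 2*(sqrt(5) + 5)*conj(1) + 5*(0)*conj(1)]
      = (1/10)[(10) + (10 - 2*sqrt(5)) + (2*sqrt(5) + 10) + (0)] = 30/10 = 3
  <chi_rho, chi_2> = (1/10)[1*(10)*conj(1) + 2*(5 - sqrt(5))*conj(1) + 2*(sqrt(5) + 5)*conj(1) + 5*(0)*conj(-1)]
      = (1/10)[(10) + (10 - 2*sqrt(5)) + (2*sqrt(5) + 10) + (0)] = 30/10 = 3
  <chi_rho, chi_3> = (1/10)[1*(10)*conj(2) + 2*(5 - sqrt(5))*conj(-1/2 + sqrt(5)/2) + 2*(sqrt(5) + 5)*conj(-sqrt(5)/2 - 1/2) + 5*(0)*conj(0)]
      = (1/10)[(20) + (-10 + 6*sqrt(5)) + (-6*sqrt(5) - 10) + (0)] = 0/10 = 0
  <chi_rho, chi_4> = (1/10)[1*(10)*conj(2) + 2*(5 - sqrt(5))*conj(-sqrt(5)/2 - 1/2) + 2*(sqrt(5) + 5)*conj(-1/2 + sqrt(5)/2) + 5*(0)*conj(0)]
      = (1/10)[(20) + (-4*sqrt(5)) + (4*sqrt(5)) + (0)] = 20/10 = 2
Dimension check: dim(rho) = sum (mult * dim) = 3*1 + 3*1 + 0*2 + 2*2 = 10 = chi_rho(e) = 10.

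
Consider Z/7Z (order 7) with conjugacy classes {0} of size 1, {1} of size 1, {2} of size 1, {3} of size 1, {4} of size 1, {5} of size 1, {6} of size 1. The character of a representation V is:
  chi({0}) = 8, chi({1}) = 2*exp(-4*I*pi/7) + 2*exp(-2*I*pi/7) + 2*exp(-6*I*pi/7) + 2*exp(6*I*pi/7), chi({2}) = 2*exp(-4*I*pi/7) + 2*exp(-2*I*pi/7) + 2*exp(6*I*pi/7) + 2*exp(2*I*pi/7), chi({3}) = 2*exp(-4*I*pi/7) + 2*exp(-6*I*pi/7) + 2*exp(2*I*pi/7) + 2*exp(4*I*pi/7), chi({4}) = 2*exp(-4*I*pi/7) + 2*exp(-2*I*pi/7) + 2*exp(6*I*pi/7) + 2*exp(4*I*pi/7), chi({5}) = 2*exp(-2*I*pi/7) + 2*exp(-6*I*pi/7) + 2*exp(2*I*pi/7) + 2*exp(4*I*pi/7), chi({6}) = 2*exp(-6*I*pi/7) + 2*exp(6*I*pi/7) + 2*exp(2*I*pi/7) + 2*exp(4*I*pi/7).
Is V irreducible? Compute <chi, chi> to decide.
Not irreducible (reducible): <chi, chi> = 16 > 1.

Proof sketch: <chi, chi> = (1/|G|) sum_C |C| * |chi(C)|^2 = (1/7)[1*|8|^2 + 1*|2*exp(-4*I*pi/7) + 2*exp(-2*I*pi/7) + 2*exp(-6*I*pi/7) + 2*exp(6*I*pi/7)|^2 + 1*|2*exp(-4*I*pi/7) + 2*exp(-2*I*pi/7) + 2*exp(6*I*pi/7) + 2*exp(2*I*pi/7)|^2 + 1*|2*exp(-4*I*pi/7) + 2*exp(-6*I*pi/7) + 2*exp(2*I*pi/7) + 2*exp(4*I*pi/7)|^2 + 1*|2*exp(-4*I*pi/7) + 2*exp(-2*I*pi/7) + 2*exp(6*I*pi/7) + 2*exp(4*I*pi/7)|^2 + 1*|2*exp(-2*I*pi/7) + 2*exp(-6*I*pi/7) + 2*exp(2*I*pi/7) + 2*exp(4*I*pi/7)|^2 + 1*|2*exp(-6*I*pi/7) + 2*exp(6*I*pi/7) + 2*exp(2*I*pi/7) + 2*exp(4*I*pi/7)|^2]
  = (1/7)[(64) + (16 + 12*exp(-2*I*pi/7) + 8*exp(-4*I*pi/7) + 4*exp(-6*I*pi/7) + 4*exp(6*I*pi/7) + 8*exp(4*I*pi/7) + 12*exp(2*I*pi/7)) + (16 + 12*exp(-4*I*pi/7) + 8*exp(-6*I*pi/7) + 4*exp(-2*I*pi/7) + 4*exp(2*I*pi/7) + 8*exp(6*I*pi/7) + 12*exp(4*I*pi/7)) + (16 + 8*exp(-2*I*pi/7) + 12*exp(-6*I*pi/7) + 4*exp(-4*I*pi/7) + 4*exp(4*I*pi/7) + 12*exp(6*I*pi/7) + 8*exp(2*I*pi/7)) + (16 + 8*exp(-2*I*pi/7) + 12*exp(-6*I*pi/7) + 4*exp(-4*I*pi/7) + 4*exp(4*I*pi/7) + 12*exp(6*I*pi/7) + 8*exp(2*I*pi/7)) + (16 + 12*exp(-4*I*pi/7) + 8*exp(-6*I*pi/7) + 4*exp(-2*I*pi/7) + 4*exp(2*I*pi/7) + 8*exp(6*I*pi/7) + 12*exp(4*I*pi/7)) + (16 + 12*exp(-2*I*pi/7) + 8*exp(-4*I*pi/7) + 4*exp(-6*I*pi/7) + 4*exp(6*I*pi/7) + 8*exp(4*I*pi/7) + 12*exp(2*I*pi/7))] = 112/7 = 16.
(Exp terms are combined using exp(i*s)*conj(exp(i*t)) = exp(i*(s-t)), and sums of them are collapsed using the identity that for every m > 1 the m distinct m-th roots of unity sum to 0, e.g. 1 + exp(2*I*pi/3) + exp(-2*I*pi/3) = 0.)
A character is irreducible iff <chi, chi> = 1, so this representation is reducible.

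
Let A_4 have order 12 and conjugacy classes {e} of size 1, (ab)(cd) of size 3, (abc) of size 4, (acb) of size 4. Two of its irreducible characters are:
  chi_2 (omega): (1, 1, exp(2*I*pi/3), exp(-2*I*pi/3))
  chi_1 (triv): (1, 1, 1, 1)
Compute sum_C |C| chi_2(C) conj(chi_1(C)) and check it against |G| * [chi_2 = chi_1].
Sum = 0; so <chi_2, chi_1> = 0 (distinct irreducibles are orthogonal).

Compute term by term over conjugacy classes (|C| * chi_2(C) * conj(chi_1(C))):
  1*(1)*conj(1) + 3*(1)*conj(1) + 4*(exp(2*I*pi/3))*conj(1) + 4*(exp(-2*I*pi/3))*conj(1)
  = (1) + (3) + (4*exp(2*I*pi/3)) + (4*exp(-2*I*pi/3))
  = 0.
(Exp terms are combined using exp(i*s)*conj(exp(i*t)) = exp(i*(s-t)), and sums of them are collapsed using the identity that for every m > 1 the m distinct m-th roots of unity sum to 0, e.g. 1 + exp(2*I*pi/3) + exp(-2*I*pi/3) = 0.)
Dividing by |G| = 12 gives 0/12 = 0, matching the row-orthogonality relation <chi_2, chi_1> = [chi_2 = chi_1].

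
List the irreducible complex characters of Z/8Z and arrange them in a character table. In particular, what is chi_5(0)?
Character table of Z/8Z (irreps indexed chi_0,...,chi_7 with chi_k(m) = zeta_8^(k*m), zeta_8 = exp(2*pi*i/8)):
  irrep \ class  {0} (size 1)  {1} (size 1)    {2} (size 1)  {3} (size 1)    {4} (size 1)  {5} (size 1)    {6} (size 1)  {7} (size 1)  
  chi_0          1             1               1             1               1             1               1             1             
  chi_1          1             exp(I*pi/4)     I             exp(3*I*pi/4)   -1            exp(-3*I*pi/4)  -I            exp(-I*pi/4)  
  chi_2          1             I               -1            -I              1             I               -1            -I            
  chi_3          1             exp(3*I*pi/4)   -I            exp(I*pi/4)     -1            exp(-I*pi/4)    I             exp(-3*I*pi/4)
  chi_4          1             -1              1             -1              1             -1              1             -1            
  chi_5          1             exp(-3*I*pi/4)  I             exp(-I*pi/4)    -1            exp(I*pi/4)     -I            exp(3*I*pi/4) 
  chi_6          1             -I              -1            I               1             -I              -1            I             
  chi_7          1             exp(-I*pi/4)    -I            exp(-3*I*pi/4)  -1            exp(3*I*pi/4)   I             exp(I*pi/4)   

Spot check: chi_5(0) = zeta_8^(5*0) = zeta_8^0 = 1.

Working: Z/8Z is abelian, so all 8 irreducible complex representations are 1-dimensional. They are given by chi_k(m) = zeta_8^(k*m) for k = 0,...,7. Row orthogonality: sum_m chi_k(m) conj(chi_l(m)) = 8 * [k = l].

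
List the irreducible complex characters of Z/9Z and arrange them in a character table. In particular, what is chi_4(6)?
Character table of Z/9Z (irreps indexed chi_0,...,chi_8 with chi_k(m) = zeta_9^(k*m), zeta_9 = exp(2*pi*i/9)):
  irrep \ class  {0} (size 1)  {1} (size 1)    {2} (size 1)    {3} (size 1)    {4} (size 1)    {5} (size 1)    {6} (size 1)    {7} (size 1)    {8} (size 1)  
  chi_0          1             1               1               1               1               1               1               1               1             
  chi_1          1             exp(2*I*pi/9)   exp(4*I*pi/9)   exp(2*I*pi/3)   exp(8*I*pi/9)   exp(-8*I*pi/9)  exp(-2*I*pi/3)  exp(-4*I*pi/9)  exp(-2*I*pi/9)
  chi_2          1             exp(4*I*pi/9)   exp(8*I*pi/9)   exp(-2*I*pi/3)  exp(-2*I*pi/9)  exp(2*I*pi/9)   exp(2*I*pi/3)   exp(-8*I*pi/9)  exp(-4*I*pi/9)
  chi_3          1             exp(2*I*pi/3)   exp(-2*I*pi/3)  1               exp(2*I*pi/3)   exp(-2*I*pi/3)  1               exp(2*I*pi/3)   exp(-2*I*pi/3)
  chi_4          1             exp(8*I*pi/9)   exp(-2*I*pi/9)  exp(2*I*pi/3)   exp(-4*I*pi/9)  exp(4*I*pi/9)   exp(-2*I*pi/3)  exp(2*I*pi/9)   exp(-8*I*pi/9)
  chi_5          1             exp(-8*I*pi/9)  exp(2*I*pi/9)   exp(-2*I*pi/3)  exp(4*I*pi/9)   exp(-4*I*pi/9)  exp(2*I*pi/3)   exp(-2*I*pi/9)  exp(8*I*pi/9) 
  chi_6          1             exp(-2*I*pi/3)  exp(2*I*pi/3)   1               exp(-2*I*pi/3)  exp(2*I*pi/3)   1               exp(-2*I*pi/3)  exp(2*I*pi/3) 
  chi_7          1             exp(-4*I*pi/9)  exp(-8*I*pi/9)  exp(2*I*pi/3)   exp(2*I*pi/9)   exp(-2*I*pi/9)  exp(-2*I*pi/3)  exp(8*I*pi/9)   exp(4*I*pi/9) 
  chi_8          1             exp(-2*I*pi/9)  exp(-4*I*pi/9)  exp(-2*I*pi/3)  exp(-8*I*pi/9)  exp(8*I*pi/9)   exp(2*I*pi/3)   exp(4*I*pi/9)   exp(2*I*pi/9) 

Spot check: chi_4(6) = zeta_9^(4*6) = zeta_9^24 = exp(-2*I*pi/3).

Solution. Z/9Z is abelian, so all 9 irreducible complex representations are 1-dimensional. They are given by chi_k(m) = zeta_9^(k*m) for k = 0,...,8. Row orthogonality: sum_m chi_k(m) conj(chi_l(m)) = 9 * [k = l].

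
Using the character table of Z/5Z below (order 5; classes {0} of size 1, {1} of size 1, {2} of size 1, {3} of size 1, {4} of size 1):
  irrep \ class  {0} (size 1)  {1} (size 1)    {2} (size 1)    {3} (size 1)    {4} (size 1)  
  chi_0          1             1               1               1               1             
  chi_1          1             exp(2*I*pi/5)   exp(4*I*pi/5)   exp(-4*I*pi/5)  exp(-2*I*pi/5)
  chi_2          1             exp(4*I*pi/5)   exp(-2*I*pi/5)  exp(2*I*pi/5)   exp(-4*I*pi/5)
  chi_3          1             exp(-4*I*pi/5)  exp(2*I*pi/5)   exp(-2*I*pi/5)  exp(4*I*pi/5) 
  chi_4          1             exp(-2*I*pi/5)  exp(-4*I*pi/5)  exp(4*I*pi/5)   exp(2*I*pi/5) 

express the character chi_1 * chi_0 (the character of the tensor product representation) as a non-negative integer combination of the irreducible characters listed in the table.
chi_1 tensor chi_0 = chi_1 (all other irreducibles have multiplicity 0).

Proof sketch: The character of a tensor product is the pointwise product (chi_1 * chi_0)(C) = chi_1(C) * chi_0(C):
  {0}: (1)*(1), {1}: (exp(2*I*pi/5))*(1), {2}: (exp(4*I*pi/5))*(1), {3}: (exp(-4*I*pi/5))*(1), {4}: (exp(-2*I*pi/5))*(1)
so (chi_1 * chi_0) takes values
  {0} -> 1, {1} -> exp(2*I*pi/5), {2} -> exp(4*I*pi/5), {3} -> exp(-4*I*pi/5), {4} -> exp(-2*I*pi/5).
Now take the inner product of this character with each irreducible chi from the table, <chi_1*chi_0, chi> = (1/5) sum_C |C| (chi_1*chi_0)(C) conj(chi(C)):
  <chi_1*chi_0, chi_0> = (1/5)[1*(1)*conj(1) + 1*(exp(2*I*pi/5))*conj(1) + 1*(exp(4*I*pi/5))*conj(1) + 1*(exp(-4*I*pi/5))*conj(1) + 1*(exp(-2*I*pi/5))*conj(1)]
      = (1/5)[(1) + (exp(2*I*pi/5)) + (exp(4*I*pi/5)) + (exp(-4*I*pi/5)) + (exp(-2*I*pi/5))] = 0/5 = 0
  <chi_1*chi_0, chi_1> = (1/5)[1*(1)*conj(1) + 1*(exp(2*I*pi/5))*conj(exp(2*I*pi/5)) + 1*(exp(4*I*pi/5))*conj(exp(4*I*pi/5)) + 1*(exp(-4*I*pi/5))*conj(exp(-4*I*pi/5)) + 1*(exp(-2*I*pi/5))*conj(exp(-2*I*pi/5))]
      = (1/5)[(1) + (1) + (1) + (1) + (1)] = 5/5 = 1
  <chi_1*chi_0, chi_2> = (1/5)[1*(1)*conj(1) + 1*(exp(2*I*pi/5))*conj(exp(4*I*pi/5)) + 1*(exp(4*I*pi/5))*conj(exp(-2*I*pi/5)) + 1*(exp(-4*I*pi/5))*conj(exp(2*I*pi/5)) + 1*(exp(-2*I*pi/5))*conj(exp(-4*I*pi/5))]
      = (1/5)[(1) + (exp(-2*I*pi/5)) + (exp(-4*I*pi/5)) + (exp(4*I*pi/5)) + (exp(2*I*pi/5))] = 0/5 = 0
  <chi_1*chi_0, chi_3> = (1/5)[1*(1)*conj(1) + 1*(exp(2*I*pi/5))*conj(exp(-4*I*pi/5)) + 1*(exp(4*I*pi/5))*conj(exp(2*I*pi/5)) + 1*(exp(-4*I*pi/5))*conj(exp(-2*I*pi/5)) + 1*(exp(-2*I*pi/5))*conj(exp(4*I*pi/5))]
      = (1/5)[(1) + (exp(-4*I*pi/5)) + (exp(2*I*pi/5)) + (exp(-2*I*pi/5)) + (exp(4*I*pi/5))] = 0/5 = 0
  <chi_1*chi_0, chi_4> = (1/5)[1*(1)*conj(1) + 1*(exp(2*I*pi/5))*conj(exp(-2*I*pi/5)) + 1*(exp(4*I*pi/5))*conj(exp(-4*I*pi/5)) + 1*(exp(-4*I*pi/5))*conj(exp(4*I*pi/5)) + 1*(exp(-2*I*pi/5))*conj(exp(2*I*pi/5))]
      = (1/5)[(1) + (exp(4*I*pi/5)) + (exp(-2*I*pi/5)) + (exp(2*I*pi/5)) + (exp(-4*I*pi/5))] = 0/5 = 0
(Exp terms are combined using exp(i*s)*conj(exp(i*t)) = exp(i*(s-t)), and sums of them are collapsed using the identity that for every m > 1 the m distinct m-th roots of unity sum to 0, e.g. 1 + exp(2*I*pi/3) + exp(-2*I*pi/3) = 0.)
Hence the multiplicities are chi_1: 1. Dimension check: dim(chi_1)*dim(chi_0) = 1*1 = 1 and sum (mult * dim) = 1*1 = 1.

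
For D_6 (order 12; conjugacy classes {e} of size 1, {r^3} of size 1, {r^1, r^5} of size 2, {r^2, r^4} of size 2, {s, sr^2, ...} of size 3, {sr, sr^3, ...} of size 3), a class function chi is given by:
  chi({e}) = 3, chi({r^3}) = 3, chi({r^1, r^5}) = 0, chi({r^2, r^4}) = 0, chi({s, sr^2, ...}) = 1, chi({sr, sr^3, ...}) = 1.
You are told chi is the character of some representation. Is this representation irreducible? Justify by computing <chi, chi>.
Not irreducible (reducible): <chi, chi> = 2 > 1.

Why: <chi, chi> = (1/|G|) sum_C |C| * |chi(C)|^2 = (1/12)[1*|3|^2 + 1*|3|^2 + 2*|0|^2 + 2*|0|^2 + 3*|1|^2 + 3*|1|^2]
  = (1/12)[(9) + (9) + (0) + (0) + (3) + (3)] = 24/12 = 2.
A character is irreducible iff <chi, chi> = 1, so this representation is reducible.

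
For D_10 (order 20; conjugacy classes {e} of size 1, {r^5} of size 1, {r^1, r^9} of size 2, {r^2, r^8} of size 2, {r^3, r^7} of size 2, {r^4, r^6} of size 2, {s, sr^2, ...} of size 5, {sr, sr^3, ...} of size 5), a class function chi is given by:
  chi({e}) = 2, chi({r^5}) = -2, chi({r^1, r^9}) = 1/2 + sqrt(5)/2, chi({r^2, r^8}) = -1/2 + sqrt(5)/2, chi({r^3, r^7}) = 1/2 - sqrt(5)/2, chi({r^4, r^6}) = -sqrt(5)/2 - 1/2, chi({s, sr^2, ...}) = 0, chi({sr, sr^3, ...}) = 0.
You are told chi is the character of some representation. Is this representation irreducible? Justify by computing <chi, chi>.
Irreducible: <chi, chi> = 1.

Solution. <chi, chi> = (1/|G|) sum_C |C| * |chi(C)|^2 = (1/20)[1*|2|^2 + 1*|-2|^2 + 2*|1/2 + sqrt(5)/2|^2 + 2*|-1/2 + sqrt(5)/2|^2 + 2*|1/2 - sqrt(5)/2|^2 + 2*|-sqrt(5)/2 - 1/2|^2 + 5*|0|^2 + 5*|0|^2]
  = (1/20)[(4) + (4) + (sqrt(5) + 3) + (3 - sqrt(5)) + (3 - sqrt(5)) + (sqrt(5) + 3) + (0) + (0)] = 20/20 = 1.
A character is irreducible iff <chi, chi> = 1, so this representation is irreducible.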